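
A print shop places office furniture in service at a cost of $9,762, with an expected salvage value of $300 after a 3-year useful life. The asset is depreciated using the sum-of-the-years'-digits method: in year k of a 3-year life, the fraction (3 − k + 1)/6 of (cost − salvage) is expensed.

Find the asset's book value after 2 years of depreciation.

$1,877

Depreciable base = $9,762 − $300 = $9,462.
Sum of the years' digits = 3+2+1 = 6.
Year 1: $9,462 × 3/6 = $4,731. Book value $5,031.
Year 2: $9,462 × 2/6 = $3,154. Book value $1,877.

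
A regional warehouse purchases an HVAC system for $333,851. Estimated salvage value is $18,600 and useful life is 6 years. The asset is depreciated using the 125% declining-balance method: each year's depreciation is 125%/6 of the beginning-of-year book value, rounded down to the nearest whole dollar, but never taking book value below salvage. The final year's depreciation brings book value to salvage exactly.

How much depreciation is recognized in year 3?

Depreciable base = $333,851 − $18,600 = $315,251.
Year 1: ⌊$333,851 × 125%/6⌋ = $69,552. Book value $264,299.
Year 2: ⌊$264,299 × 125%/6⌋ = $55,062. Book value $209,237.
Year 3: ⌊$209,237 × 125%/6⌋ = $43,591. Book value $165,646.

$43,591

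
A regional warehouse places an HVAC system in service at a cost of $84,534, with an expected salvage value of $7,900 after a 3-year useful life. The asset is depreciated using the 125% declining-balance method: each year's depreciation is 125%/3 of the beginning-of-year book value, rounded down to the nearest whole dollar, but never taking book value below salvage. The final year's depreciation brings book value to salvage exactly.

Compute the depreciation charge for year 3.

Depreciable base = $84,534 − $7,900 = $76,634.
Year 1: ⌊$84,534 × 125%/3⌋ = $35,222. Book value $49,312.
Year 2: ⌊$49,312 × 125%/3⌋ = $20,546. Book value $28,766.
Year 3 (final): $28,766 − $7,900 = $20,866. Book value $7,900.

$20,866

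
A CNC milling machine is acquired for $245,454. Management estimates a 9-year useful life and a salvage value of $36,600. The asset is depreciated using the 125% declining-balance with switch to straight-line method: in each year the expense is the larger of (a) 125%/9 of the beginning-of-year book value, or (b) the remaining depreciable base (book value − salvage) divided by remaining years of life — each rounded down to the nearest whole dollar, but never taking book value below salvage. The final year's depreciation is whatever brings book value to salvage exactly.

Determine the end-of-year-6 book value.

Depreciable base = $245,454 − $36,600 = $208,854.
Year 1: DB = ⌊$245,454 × 125%/9⌋ = $34,090; SL = ⌊$208,854/9⌋ = $23,206 → take DB $34,090. Book value $211,364.
Year 2: DB = ⌊$211,364 × 125%/9⌋ = $29,356; SL = ⌊$174,764/8⌋ = $21,845 → take DB $29,356. Book value $182,008.
Year 3: DB = ⌊$182,008 × 125%/9⌋ = $25,278; SL = ⌊$145,408/7⌋ = $20,772 → take DB $25,278. Book value $156,730.
Year 4: DB = ⌊$156,730 × 125%/9⌋ = $21,768; SL = ⌊$120,130/6⌋ = $20,021 → take DB $21,768. Book value $134,962.
Year 5: DB = ⌊$134,962 × 125%/9⌋ = $18,744; SL = ⌊$98,362/5⌋ = $19,672 → take SL $19,672. Book value $115,290.
Year 6: DB = ⌊$115,290 × 125%/9⌋ = $16,012; SL = ⌊$78,690/4⌋ = $19,672 → take SL $19,672. Book value $95,618.

$95,618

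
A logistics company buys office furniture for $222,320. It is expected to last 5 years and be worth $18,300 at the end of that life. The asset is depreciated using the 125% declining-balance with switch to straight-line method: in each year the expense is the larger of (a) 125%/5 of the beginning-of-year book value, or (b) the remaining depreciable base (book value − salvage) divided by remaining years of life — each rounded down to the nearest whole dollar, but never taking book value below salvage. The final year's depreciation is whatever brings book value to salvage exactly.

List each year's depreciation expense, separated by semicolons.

Depreciable base = $222,320 − $18,300 = $204,020.
Year 1: DB = ⌊$222,320 × 125%/5⌋ = $55,580; SL = ⌊$204,020/5⌋ = $40,804 → take DB $55,580. Book value $166,740.
Year 2: DB = ⌊$166,740 × 125%/5⌋ = $41,685; SL = ⌊$148,440/4⌋ = $37,110 → take DB $41,685. Book value $125,055.
Year 3: DB = ⌊$125,055 × 125%/5⌋ = $31,263; SL = ⌊$106,755/3⌋ = $35,585 → take SL $35,585. Book value $89,470.
Year 4: DB = ⌊$89,470 × 125%/5⌋ = $22,367; SL = ⌊$71,170/2⌋ = $35,585 → take SL $35,585. Book value $53,885.
Year 5 (final): $53,885 − $18,300 = $35,585. Book value $18,300.

$55,580; $41,685; $35,585; $35,585; $35,585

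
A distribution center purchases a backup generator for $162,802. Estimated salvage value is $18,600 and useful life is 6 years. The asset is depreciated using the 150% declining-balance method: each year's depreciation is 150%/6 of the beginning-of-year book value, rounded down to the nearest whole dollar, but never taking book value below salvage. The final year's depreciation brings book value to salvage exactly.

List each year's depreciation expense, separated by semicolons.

$40,700; $30,525; $22,894; $17,170; $12,878; $20,035

Depreciable base = $162,802 − $18,600 = $144,202.
Year 1: ⌊$162,802 × 150%/6⌋ = $40,700. Book value $122,102.
Year 2: ⌊$122,102 × 150%/6⌋ = $30,525. Book value $91,577.
Year 3: ⌊$91,577 × 150%/6⌋ = $22,894. Book value $68,683.
Year 4: ⌊$68,683 × 150%/6⌋ = $17,170. Book value $51,513.
Year 5: ⌊$51,513 × 150%/6⌋ = $12,878. Book value $38,635.
Year 6 (final): $38,635 − $18,600 = $20,035. Book value $18,600.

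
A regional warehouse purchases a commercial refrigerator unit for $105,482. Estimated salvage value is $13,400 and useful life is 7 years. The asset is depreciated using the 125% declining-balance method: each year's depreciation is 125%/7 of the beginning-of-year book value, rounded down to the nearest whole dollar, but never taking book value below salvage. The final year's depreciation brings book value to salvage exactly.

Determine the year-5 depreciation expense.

$8,575

Depreciable base = $105,482 − $13,400 = $92,082.
Year 1: ⌊$105,482 × 125%/7⌋ = $18,836. Book value $86,646.
Year 2: ⌊$86,646 × 125%/7⌋ = $15,472. Book value $71,174.
Year 3: ⌊$71,174 × 125%/7⌋ = $12,709. Book value $58,465.
Year 4: ⌊$58,465 × 125%/7⌋ = $10,440. Book value $48,025.
Year 5: ⌊$48,025 × 125%/7⌋ = $8,575. Book value $39,450.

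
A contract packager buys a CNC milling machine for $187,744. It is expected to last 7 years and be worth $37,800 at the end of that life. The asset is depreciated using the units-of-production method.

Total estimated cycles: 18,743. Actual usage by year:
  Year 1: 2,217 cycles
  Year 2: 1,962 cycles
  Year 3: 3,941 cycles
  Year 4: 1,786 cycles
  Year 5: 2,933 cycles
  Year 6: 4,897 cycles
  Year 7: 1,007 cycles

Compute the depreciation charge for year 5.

$23,464

Depreciable base = $187,744 − $37,800 = $149,944.
Rate = $149,944 / 18,743 cycles = $8 per cycle.
Year 1: 2,217 × $8 = $17,736. Book value $170,008.
Year 2: 1,962 × $8 = $15,696. Book value $154,312.
Year 3: 3,941 × $8 = $31,528. Book value $122,784.
Year 4: 1,786 × $8 = $14,288. Book value $108,496.
Year 5: 2,933 × $8 = $23,464. Book value $85,032.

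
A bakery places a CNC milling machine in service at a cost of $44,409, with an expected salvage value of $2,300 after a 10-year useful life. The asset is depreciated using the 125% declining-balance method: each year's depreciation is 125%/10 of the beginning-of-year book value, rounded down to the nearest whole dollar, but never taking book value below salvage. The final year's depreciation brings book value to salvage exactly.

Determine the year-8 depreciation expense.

Depreciable base = $44,409 − $2,300 = $42,109.
Year 1: ⌊$44,409 × 125%/10⌋ = $5,551. Book value $38,858.
Year 2: ⌊$38,858 × 125%/10⌋ = $4,857. Book value $34,001.
Year 3: ⌊$34,001 × 125%/10⌋ = $4,250. Book value $29,751.
Year 4: ⌊$29,751 × 125%/10⌋ = $3,718. Book value $26,033.
Year 5: ⌊$26,033 × 125%/10⌋ = $3,254. Book value $22,779.
Year 6: ⌊$22,779 × 125%/10⌋ = $2,847. Book value $19,932.
Year 7: ⌊$19,932 × 125%/10⌋ = $2,491. Book value $17,441.
Year 8: ⌊$17,441 × 125%/10⌋ = $2,180. Book value $15,261.

$2,180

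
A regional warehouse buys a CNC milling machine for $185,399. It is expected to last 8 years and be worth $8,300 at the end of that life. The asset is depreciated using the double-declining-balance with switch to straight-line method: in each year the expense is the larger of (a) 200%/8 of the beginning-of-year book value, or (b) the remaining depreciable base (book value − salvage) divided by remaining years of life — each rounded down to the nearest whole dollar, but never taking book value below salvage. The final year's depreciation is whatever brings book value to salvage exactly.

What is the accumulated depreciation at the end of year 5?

Depreciable base = $185,399 − $8,300 = $177,099.
Year 1: DB = ⌊$185,399 × 200%/8⌋ = $46,349; SL = ⌊$177,099/8⌋ = $22,137 → take DB $46,349. Book value $139,050.
Year 2: DB = ⌊$139,050 × 200%/8⌋ = $34,762; SL = ⌊$130,750/7⌋ = $18,678 → take DB $34,762. Book value $104,288.
Year 3: DB = ⌊$104,288 × 200%/8⌋ = $26,072; SL = ⌊$95,988/6⌋ = $15,998 → take DB $26,072. Book value $78,216.
Year 4: DB = ⌊$78,216 × 200%/8⌋ = $19,554; SL = ⌊$69,916/5⌋ = $13,983 → take DB $19,554. Book value $58,662.
Year 5: DB = ⌊$58,662 × 200%/8⌋ = $14,665; SL = ⌊$50,362/4⌋ = $12,590 → take DB $14,665. Book value $43,997.
Accumulated through year 5 = $185,399 − $43,997 = $141,402.

$141,402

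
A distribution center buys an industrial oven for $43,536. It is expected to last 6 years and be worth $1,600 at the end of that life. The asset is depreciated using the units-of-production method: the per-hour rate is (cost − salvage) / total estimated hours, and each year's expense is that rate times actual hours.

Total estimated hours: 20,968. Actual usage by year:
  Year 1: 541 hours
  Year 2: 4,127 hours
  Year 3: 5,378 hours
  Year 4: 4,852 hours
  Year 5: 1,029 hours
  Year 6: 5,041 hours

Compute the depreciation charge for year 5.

$2,058

Depreciable base = $43,536 − $1,600 = $41,936.
Rate = $41,936 / 20,968 hours = $2 per hour.
Year 1: 541 × $2 = $1,082. Book value $42,454.
Year 2: 4,127 × $2 = $8,254. Book value $34,200.
Year 3: 5,378 × $2 = $10,756. Book value $23,444.
Year 4: 4,852 × $2 = $9,704. Book value $13,740.
Year 5: 1,029 × $2 = $2,058. Book value $11,682.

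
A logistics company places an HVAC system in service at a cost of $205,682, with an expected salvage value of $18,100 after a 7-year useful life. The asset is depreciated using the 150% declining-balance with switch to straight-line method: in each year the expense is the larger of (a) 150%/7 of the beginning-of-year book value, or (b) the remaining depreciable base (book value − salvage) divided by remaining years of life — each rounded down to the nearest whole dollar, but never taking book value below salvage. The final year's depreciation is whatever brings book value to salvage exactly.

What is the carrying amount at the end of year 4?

Depreciable base = $205,682 − $18,100 = $187,582.
Year 1: DB = ⌊$205,682 × 150%/7⌋ = $44,074; SL = ⌊$187,582/7⌋ = $26,797 → take DB $44,074. Book value $161,608.
Year 2: DB = ⌊$161,608 × 150%/7⌋ = $34,630; SL = ⌊$143,508/6⌋ = $23,918 → take DB $34,630. Book value $126,978.
Year 3: DB = ⌊$126,978 × 150%/7⌋ = $27,209; SL = ⌊$108,878/5⌋ = $21,775 → take DB $27,209. Book value $99,769.
Year 4: DB = ⌊$99,769 × 150%/7⌋ = $21,379; SL = ⌊$81,669/4⌋ = $20,417 → take DB $21,379. Book value $78,390.

$78,390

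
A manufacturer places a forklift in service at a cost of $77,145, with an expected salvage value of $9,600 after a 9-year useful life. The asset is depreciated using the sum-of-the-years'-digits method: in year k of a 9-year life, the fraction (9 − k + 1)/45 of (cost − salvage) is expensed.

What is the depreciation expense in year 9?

$1,501

Depreciable base = $77,145 − $9,600 = $67,545.
Sum of the years' digits = 9+8+7+6+5+4+3+2+1 = 45.
Year 1: $67,545 × 9/45 = $13,509. Book value $63,636.
Year 2: $67,545 × 8/45 = $12,008. Book value $51,628.
Year 3: $67,545 × 7/45 = $10,507. Book value $41,121.
Year 4: $67,545 × 6/45 = $9,006. Book value $32,115.
Year 5: $67,545 × 5/45 = $7,505. Book value $24,610.
Year 6: $67,545 × 4/45 = $6,004. Book value $18,606.
Year 7: $67,545 × 3/45 = $4,503. Book value $14,103.
Year 8: $67,545 × 2/45 = $3,002. Book value $11,101.
Year 9: $67,545 × 1/45 = $1,501. Book value $9,600.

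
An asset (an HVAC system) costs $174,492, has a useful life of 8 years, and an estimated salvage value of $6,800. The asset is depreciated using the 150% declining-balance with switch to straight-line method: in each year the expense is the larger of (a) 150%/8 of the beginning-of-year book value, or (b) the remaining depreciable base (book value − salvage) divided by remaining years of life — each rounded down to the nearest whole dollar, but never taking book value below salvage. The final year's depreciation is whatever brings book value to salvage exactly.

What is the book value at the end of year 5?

Depreciable base = $174,492 − $6,800 = $167,692.
Year 1: DB = ⌊$174,492 × 150%/8⌋ = $32,717; SL = ⌊$167,692/8⌋ = $20,961 → take DB $32,717. Book value $141,775.
Year 2: DB = ⌊$141,775 × 150%/8⌋ = $26,582; SL = ⌊$134,975/7⌋ = $19,282 → take DB $26,582. Book value $115,193.
Year 3: DB = ⌊$115,193 × 150%/8⌋ = $21,598; SL = ⌊$108,393/6⌋ = $18,065 → take DB $21,598. Book value $93,595.
Year 4: DB = ⌊$93,595 × 150%/8⌋ = $17,549; SL = ⌊$86,795/5⌋ = $17,359 → take DB $17,549. Book value $76,046.
Year 5: DB = ⌊$76,046 × 150%/8⌋ = $14,258; SL = ⌊$69,246/4⌋ = $17,311 → take SL $17,311. Book value $58,735.

$58,735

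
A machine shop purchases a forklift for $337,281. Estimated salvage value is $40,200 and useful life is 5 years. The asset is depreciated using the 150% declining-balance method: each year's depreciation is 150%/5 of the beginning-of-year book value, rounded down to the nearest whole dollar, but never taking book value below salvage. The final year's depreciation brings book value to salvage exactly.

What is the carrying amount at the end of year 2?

Depreciable base = $337,281 − $40,200 = $297,081.
Year 1: ⌊$337,281 × 150%/5⌋ = $101,184. Book value $236,097.
Year 2: ⌊$236,097 × 150%/5⌋ = $70,829. Book value $165,268.

$165,268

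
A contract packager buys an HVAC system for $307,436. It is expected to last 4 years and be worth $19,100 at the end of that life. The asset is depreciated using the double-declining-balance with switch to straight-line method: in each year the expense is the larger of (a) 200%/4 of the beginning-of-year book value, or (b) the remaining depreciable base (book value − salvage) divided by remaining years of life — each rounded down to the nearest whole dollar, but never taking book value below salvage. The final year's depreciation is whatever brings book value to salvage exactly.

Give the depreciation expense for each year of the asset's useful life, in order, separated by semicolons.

$153,718; $76,859; $38,429; $19,330

Depreciable base = $307,436 − $19,100 = $288,336.
Year 1: DB = ⌊$307,436 × 200%/4⌋ = $153,718; SL = ⌊$288,336/4⌋ = $72,084 → take DB $153,718. Book value $153,718.
Year 2: DB = ⌊$153,718 × 200%/4⌋ = $76,859; SL = ⌊$134,618/3⌋ = $44,872 → take DB $76,859. Book value $76,859.
Year 3: DB = ⌊$76,859 × 200%/4⌋ = $38,429; SL = ⌊$57,759/2⌋ = $28,879 → take DB $38,429. Book value $38,430.
Year 4 (final): $38,430 − $19,100 = $19,330. Book value $19,100.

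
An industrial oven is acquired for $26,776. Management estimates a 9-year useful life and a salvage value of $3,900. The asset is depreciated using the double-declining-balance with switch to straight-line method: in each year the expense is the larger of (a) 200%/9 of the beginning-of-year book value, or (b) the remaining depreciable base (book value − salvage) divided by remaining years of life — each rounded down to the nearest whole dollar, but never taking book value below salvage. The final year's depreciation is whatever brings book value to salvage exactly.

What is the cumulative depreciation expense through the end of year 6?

Depreciable base = $26,776 − $3,900 = $22,876.
Year 1: DB = ⌊$26,776 × 200%/9⌋ = $5,950; SL = ⌊$22,876/9⌋ = $2,541 → take DB $5,950. Book value $20,826.
Year 2: DB = ⌊$20,826 × 200%/9⌋ = $4,628; SL = ⌊$16,926/8⌋ = $2,115 → take DB $4,628. Book value $16,198.
Year 3: DB = ⌊$16,198 × 200%/9⌋ = $3,599; SL = ⌊$12,298/7⌋ = $1,756 → take DB $3,599. Book value $12,599.
Year 4: DB = ⌊$12,599 × 200%/9⌋ = $2,799; SL = ⌊$8,699/6⌋ = $1,449 → take DB $2,799. Book value $9,800.
Year 5: DB = ⌊$9,800 × 200%/9⌋ = $2,177; SL = ⌊$5,900/5⌋ = $1,180 → take DB $2,177. Book value $7,623.
Year 6: DB = ⌊$7,623 × 200%/9⌋ = $1,694; SL = ⌊$3,723/4⌋ = $930 → take DB $1,694. Book value $5,929.
Accumulated through year 6 = $26,776 − $5,929 = $20,847.

$20,847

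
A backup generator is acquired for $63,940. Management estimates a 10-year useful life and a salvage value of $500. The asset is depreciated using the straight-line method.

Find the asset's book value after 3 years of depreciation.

$44,908

Depreciable base = $63,940 − $500 = $63,440.
Annual expense = $63,440 / 10 = $6,344.
End of year 1: book value $57,596.
End of year 2: book value $51,252.
End of year 3: book value $44,908.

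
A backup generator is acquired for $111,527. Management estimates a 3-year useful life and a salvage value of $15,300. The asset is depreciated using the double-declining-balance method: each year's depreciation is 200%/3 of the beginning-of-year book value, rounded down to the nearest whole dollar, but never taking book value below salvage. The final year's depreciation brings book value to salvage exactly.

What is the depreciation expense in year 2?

Depreciable base = $111,527 − $15,300 = $96,227.
Year 1: ⌊$111,527 × 200%/3⌋ = $74,351. Book value $37,176.
Year 2: ⌊$37,176 × 200%/3⌋ = $24,784, capped at $21,876. Book value $15,300.

$21,876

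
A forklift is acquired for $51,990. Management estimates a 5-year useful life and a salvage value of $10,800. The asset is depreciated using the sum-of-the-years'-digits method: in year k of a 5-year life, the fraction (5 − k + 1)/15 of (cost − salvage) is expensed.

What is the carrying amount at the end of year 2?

$27,276

Depreciable base = $51,990 − $10,800 = $41,190.
Sum of the years' digits = 5+4+3+2+1 = 15.
Year 1: $41,190 × 5/15 = $13,730. Book value $38,260.
Year 2: $41,190 × 4/15 = $10,984. Book value $27,276.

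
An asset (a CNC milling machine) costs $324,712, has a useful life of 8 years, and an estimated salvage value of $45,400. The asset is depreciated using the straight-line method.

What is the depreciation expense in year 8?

$34,914

Depreciable base = $324,712 − $45,400 = $279,312.
Annual expense = $279,312 / 8 = $34,914.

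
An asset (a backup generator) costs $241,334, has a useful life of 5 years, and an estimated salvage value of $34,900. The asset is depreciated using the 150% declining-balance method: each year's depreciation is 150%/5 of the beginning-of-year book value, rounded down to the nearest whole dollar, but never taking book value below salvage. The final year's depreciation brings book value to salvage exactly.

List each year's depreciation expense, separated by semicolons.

Depreciable base = $241,334 − $34,900 = $206,434.
Year 1: ⌊$241,334 × 150%/5⌋ = $72,400. Book value $168,934.
Year 2: ⌊$168,934 × 150%/5⌋ = $50,680. Book value $118,254.
Year 3: ⌊$118,254 × 150%/5⌋ = $35,476. Book value $82,778.
Year 4: ⌊$82,778 × 150%/5⌋ = $24,833. Book value $57,945.
Year 5 (final): $57,945 − $34,900 = $23,045. Book value $34,900.

$72,400; $50,680; $35,476; $24,833; $23,045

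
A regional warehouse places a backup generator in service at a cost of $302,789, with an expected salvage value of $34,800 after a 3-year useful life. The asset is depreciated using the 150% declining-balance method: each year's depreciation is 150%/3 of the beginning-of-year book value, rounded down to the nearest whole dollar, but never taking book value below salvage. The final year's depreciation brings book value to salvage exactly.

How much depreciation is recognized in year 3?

Depreciable base = $302,789 − $34,800 = $267,989.
Year 1: ⌊$302,789 × 150%/3⌋ = $151,394. Book value $151,395.
Year 2: ⌊$151,395 × 150%/3⌋ = $75,697. Book value $75,698.
Year 3 (final): $75,698 − $34,800 = $40,898. Book value $34,800.

$40,898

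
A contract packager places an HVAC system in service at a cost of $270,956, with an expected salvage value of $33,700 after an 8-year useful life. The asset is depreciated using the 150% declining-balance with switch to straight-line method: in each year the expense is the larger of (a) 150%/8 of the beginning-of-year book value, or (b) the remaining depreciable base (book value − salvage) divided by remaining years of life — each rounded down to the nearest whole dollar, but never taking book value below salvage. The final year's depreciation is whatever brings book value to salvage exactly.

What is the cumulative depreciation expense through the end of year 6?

Depreciable base = $270,956 − $33,700 = $237,256.
Year 1: DB = ⌊$270,956 × 150%/8⌋ = $50,804; SL = ⌊$237,256/8⌋ = $29,657 → take DB $50,804. Book value $220,152.
Year 2: DB = ⌊$220,152 × 150%/8⌋ = $41,278; SL = ⌊$186,452/7⌋ = $26,636 → take DB $41,278. Book value $178,874.
Year 3: DB = ⌊$178,874 × 150%/8⌋ = $33,538; SL = ⌊$145,174/6⌋ = $24,195 → take DB $33,538. Book value $145,336.
Year 4: DB = ⌊$145,336 × 150%/8⌋ = $27,250; SL = ⌊$111,636/5⌋ = $22,327 → take DB $27,250. Book value $118,086.
Year 5: DB = ⌊$118,086 × 150%/8⌋ = $22,141; SL = ⌊$84,386/4⌋ = $21,096 → take DB $22,141. Book value $95,945.
Year 6: DB = ⌊$95,945 × 150%/8⌋ = $17,989; SL = ⌊$62,245/3⌋ = $20,748 → take SL $20,748. Book value $75,197.
Accumulated through year 6 = $270,956 − $75,197 = $195,759.

$195,759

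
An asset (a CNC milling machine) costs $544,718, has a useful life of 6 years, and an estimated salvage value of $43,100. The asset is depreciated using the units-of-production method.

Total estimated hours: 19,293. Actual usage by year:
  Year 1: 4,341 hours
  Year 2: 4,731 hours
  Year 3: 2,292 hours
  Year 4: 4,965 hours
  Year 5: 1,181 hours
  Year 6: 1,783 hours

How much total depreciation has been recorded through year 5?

Depreciable base = $544,718 − $43,100 = $501,618.
Rate = $501,618 / 19,293 hours = $26 per hour.
Year 1: 4,341 × $26 = $112,866. Book value $431,852.
Year 2: 4,731 × $26 = $123,006. Book value $308,846.
Year 3: 2,292 × $26 = $59,592. Book value $249,254.
Year 4: 4,965 × $26 = $129,090. Book value $120,164.
Year 5: 1,181 × $26 = $30,706. Book value $89,458.
Accumulated through year 5 = $544,718 − $89,458 = $455,260.

$455,260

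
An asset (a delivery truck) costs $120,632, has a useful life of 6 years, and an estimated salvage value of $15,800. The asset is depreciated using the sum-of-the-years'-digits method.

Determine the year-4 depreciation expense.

$14,976

Depreciable base = $120,632 − $15,800 = $104,832.
Sum of the years' digits = 6+5+4+3+2+1 = 21.
Year 1: $104,832 × 6/21 = $29,952. Book value $90,680.
Year 2: $104,832 × 5/21 = $24,960. Book value $65,720.
Year 3: $104,832 × 4/21 = $19,968. Book value $45,752.
Year 4: $104,832 × 3/21 = $14,976. Book value $30,776.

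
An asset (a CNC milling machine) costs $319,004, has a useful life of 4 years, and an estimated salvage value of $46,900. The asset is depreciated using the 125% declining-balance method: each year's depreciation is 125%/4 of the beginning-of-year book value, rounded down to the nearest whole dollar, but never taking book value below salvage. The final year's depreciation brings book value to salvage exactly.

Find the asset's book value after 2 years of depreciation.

$150,780

Depreciable base = $319,004 − $46,900 = $272,104.
Year 1: ⌊$319,004 × 125%/4⌋ = $99,688. Book value $219,316.
Year 2: ⌊$219,316 × 125%/4⌋ = $68,536. Book value $150,780.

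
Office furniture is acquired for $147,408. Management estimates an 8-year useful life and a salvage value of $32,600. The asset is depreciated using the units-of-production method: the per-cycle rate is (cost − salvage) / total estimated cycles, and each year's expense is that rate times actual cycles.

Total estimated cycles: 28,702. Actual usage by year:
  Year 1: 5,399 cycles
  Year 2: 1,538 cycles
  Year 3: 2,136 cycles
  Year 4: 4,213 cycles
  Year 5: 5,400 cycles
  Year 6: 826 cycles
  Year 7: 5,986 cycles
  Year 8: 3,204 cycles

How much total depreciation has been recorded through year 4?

$53,144

Depreciable base = $147,408 − $32,600 = $114,808.
Rate = $114,808 / 28,702 cycles = $4 per cycle.
Year 1: 5,399 × $4 = $21,596. Book value $125,812.
Year 2: 1,538 × $4 = $6,152. Book value $119,660.
Year 3: 2,136 × $4 = $8,544. Book value $111,116.
Year 4: 4,213 × $4 = $16,852. Book value $94,264.
Accumulated through year 4 = $147,408 − $94,264 = $53,144.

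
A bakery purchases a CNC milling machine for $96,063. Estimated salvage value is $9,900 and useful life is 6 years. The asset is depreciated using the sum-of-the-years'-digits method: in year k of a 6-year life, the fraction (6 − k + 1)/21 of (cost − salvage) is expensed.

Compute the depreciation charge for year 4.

Depreciable base = $96,063 − $9,900 = $86,163.
Sum of the years' digits = 6+5+4+3+2+1 = 21.
Year 1: $86,163 × 6/21 = $24,618. Book value $71,445.
Year 2: $86,163 × 5/21 = $20,515. Book value $50,930.
Year 3: $86,163 × 4/21 = $16,412. Book value $34,518.
Year 4: $86,163 × 3/21 = $12,309. Book value $22,209.

$12,309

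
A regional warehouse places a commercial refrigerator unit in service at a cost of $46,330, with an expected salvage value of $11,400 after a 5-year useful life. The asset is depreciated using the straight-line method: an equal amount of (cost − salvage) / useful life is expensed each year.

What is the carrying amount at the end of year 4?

$18,386

Depreciable base = $46,330 − $11,400 = $34,930.
Annual expense = $34,930 / 5 = $6,986.
End of year 1: book value $39,344.
End of year 2: book value $32,358.
End of year 3: book value $25,372.
End of year 4: book value $18,386.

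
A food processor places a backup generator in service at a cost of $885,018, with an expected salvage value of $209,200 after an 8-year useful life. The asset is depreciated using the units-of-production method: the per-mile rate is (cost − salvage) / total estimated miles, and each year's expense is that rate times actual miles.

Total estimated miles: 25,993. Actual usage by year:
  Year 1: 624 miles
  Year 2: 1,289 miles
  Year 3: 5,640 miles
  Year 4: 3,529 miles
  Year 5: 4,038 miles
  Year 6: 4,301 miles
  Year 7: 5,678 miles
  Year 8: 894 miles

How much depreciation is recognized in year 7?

$147,628

Depreciable base = $885,018 − $209,200 = $675,818.
Rate = $675,818 / 25,993 miles = $26 per mile.
Year 1: 624 × $26 = $16,224. Book value $868,794.
Year 2: 1,289 × $26 = $33,514. Book value $835,280.
Year 3: 5,640 × $26 = $146,640. Book value $688,640.
Year 4: 3,529 × $26 = $91,754. Book value $596,886.
Year 5: 4,038 × $26 = $104,988. Book value $491,898.
Year 6: 4,301 × $26 = $111,826. Book value $380,072.
Year 7: 5,678 × $26 = $147,628. Book value $232,444.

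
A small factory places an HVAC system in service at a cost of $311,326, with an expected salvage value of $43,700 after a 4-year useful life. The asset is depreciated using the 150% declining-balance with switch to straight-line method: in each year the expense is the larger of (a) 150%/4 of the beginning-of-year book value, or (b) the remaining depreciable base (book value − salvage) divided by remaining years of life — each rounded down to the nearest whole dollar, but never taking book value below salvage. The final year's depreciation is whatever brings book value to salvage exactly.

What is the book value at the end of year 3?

$76,008

Depreciable base = $311,326 − $43,700 = $267,626.
Year 1: DB = ⌊$311,326 × 150%/4⌋ = $116,747; SL = ⌊$267,626/4⌋ = $66,906 → take DB $116,747. Book value $194,579.
Year 2: DB = ⌊$194,579 × 150%/4⌋ = $72,967; SL = ⌊$150,879/3⌋ = $50,293 → take DB $72,967. Book value $121,612.
Year 3: DB = ⌊$121,612 × 150%/4⌋ = $45,604; SL = ⌊$77,912/2⌋ = $38,956 → take DB $45,604. Book value $76,008.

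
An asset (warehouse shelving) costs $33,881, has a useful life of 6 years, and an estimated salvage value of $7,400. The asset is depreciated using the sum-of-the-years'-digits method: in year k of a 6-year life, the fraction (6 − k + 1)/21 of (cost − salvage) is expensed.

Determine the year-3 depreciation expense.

$5,044

Depreciable base = $33,881 − $7,400 = $26,481.
Sum of the years' digits = 6+5+4+3+2+1 = 21.
Year 1: $26,481 × 6/21 = $7,566. Book value $26,315.
Year 2: $26,481 × 5/21 = $6,305. Book value $20,010.
Year 3: $26,481 × 4/21 = $5,044. Book value $14,966.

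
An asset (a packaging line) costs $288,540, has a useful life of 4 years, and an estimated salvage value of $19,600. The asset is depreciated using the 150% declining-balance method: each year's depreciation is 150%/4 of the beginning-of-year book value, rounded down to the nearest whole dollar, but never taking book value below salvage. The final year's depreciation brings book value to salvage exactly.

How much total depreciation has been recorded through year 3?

Depreciable base = $288,540 − $19,600 = $268,940.
Year 1: ⌊$288,540 × 150%/4⌋ = $108,202. Book value $180,338.
Year 2: ⌊$180,338 × 150%/4⌋ = $67,626. Book value $112,712.
Year 3: ⌊$112,712 × 150%/4⌋ = $42,267. Book value $70,445.
Accumulated through year 3 = $288,540 − $70,445 = $218,095.

$218,095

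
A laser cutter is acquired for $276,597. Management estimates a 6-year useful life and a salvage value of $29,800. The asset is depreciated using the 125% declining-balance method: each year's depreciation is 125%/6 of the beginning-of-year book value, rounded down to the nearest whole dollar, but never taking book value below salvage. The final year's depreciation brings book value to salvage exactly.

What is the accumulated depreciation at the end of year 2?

Depreciable base = $276,597 − $29,800 = $246,797.
Year 1: ⌊$276,597 × 125%/6⌋ = $57,624. Book value $218,973.
Year 2: ⌊$218,973 × 125%/6⌋ = $45,619. Book value $173,354.
Accumulated through year 2 = $276,597 − $173,354 = $103,243.

$103,243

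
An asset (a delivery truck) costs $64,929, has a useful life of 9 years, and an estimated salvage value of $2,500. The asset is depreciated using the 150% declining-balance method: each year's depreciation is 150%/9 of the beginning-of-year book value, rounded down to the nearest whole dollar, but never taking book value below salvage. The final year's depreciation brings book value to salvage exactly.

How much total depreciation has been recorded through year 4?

Depreciable base = $64,929 − $2,500 = $62,429.
Year 1: ⌊$64,929 × 150%/9⌋ = $10,821. Book value $54,108.
Year 2: ⌊$54,108 × 150%/9⌋ = $9,018. Book value $45,090.
Year 3: ⌊$45,090 × 150%/9⌋ = $7,515. Book value $37,575.
Year 4: ⌊$37,575 × 150%/9⌋ = $6,262. Book value $31,313.
Accumulated through year 4 = $64,929 − $31,313 = $33,616.

$33,616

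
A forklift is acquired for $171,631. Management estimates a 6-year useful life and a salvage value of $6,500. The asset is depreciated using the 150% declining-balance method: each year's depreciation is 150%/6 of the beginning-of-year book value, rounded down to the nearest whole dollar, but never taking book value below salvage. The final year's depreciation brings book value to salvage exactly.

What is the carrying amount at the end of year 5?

$40,730

Depreciable base = $171,631 − $6,500 = $165,131.
Year 1: ⌊$171,631 × 150%/6⌋ = $42,907. Book value $128,724.
Year 2: ⌊$128,724 × 150%/6⌋ = $32,181. Book value $96,543.
Year 3: ⌊$96,543 × 150%/6⌋ = $24,135. Book value $72,408.
Year 4: ⌊$72,408 × 150%/6⌋ = $18,102. Book value $54,306.
Year 5: ⌊$54,306 × 150%/6⌋ = $13,576. Book value $40,730.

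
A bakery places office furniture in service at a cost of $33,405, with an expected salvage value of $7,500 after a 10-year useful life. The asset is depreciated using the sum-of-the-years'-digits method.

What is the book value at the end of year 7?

Depreciable base = $33,405 − $7,500 = $25,905.
Sum of the years' digits = 10+9+8+7+6+5+4+3+2+1 = 55.
Year 1: $25,905 × 10/55 = $4,710. Book value $28,695.
Year 2: $25,905 × 9/55 = $4,239. Book value $24,456.
Year 3: $25,905 × 8/55 = $3,768. Book value $20,688.
Year 4: $25,905 × 7/55 = $3,297. Book value $17,391.
Year 5: $25,905 × 6/55 = $2,826. Book value $14,565.
Year 6: $25,905 × 5/55 = $2,355. Book value $12,210.
Year 7: $25,905 × 4/55 = $1,884. Book value $10,326.

$10,326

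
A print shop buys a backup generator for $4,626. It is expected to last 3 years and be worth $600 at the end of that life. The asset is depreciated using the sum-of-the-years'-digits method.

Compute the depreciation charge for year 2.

$1,342

Depreciable base = $4,626 − $600 = $4,026.
Sum of the years' digits = 3+2+1 = 6.
Year 1: $4,026 × 3/6 = $2,013. Book value $2,613.
Year 2: $4,026 × 2/6 = $1,342. Book value $1,271.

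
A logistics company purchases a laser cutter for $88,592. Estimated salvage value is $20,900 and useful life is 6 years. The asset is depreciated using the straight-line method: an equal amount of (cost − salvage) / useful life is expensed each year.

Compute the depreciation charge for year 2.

$11,282

Depreciable base = $88,592 − $20,900 = $67,692.
Annual expense = $67,692 / 6 = $11,282.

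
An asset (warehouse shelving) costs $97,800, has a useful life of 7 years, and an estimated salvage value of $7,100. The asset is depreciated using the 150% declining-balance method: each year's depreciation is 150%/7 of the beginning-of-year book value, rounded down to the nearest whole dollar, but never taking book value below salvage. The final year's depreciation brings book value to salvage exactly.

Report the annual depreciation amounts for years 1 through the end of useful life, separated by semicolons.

Depreciable base = $97,800 − $7,100 = $90,700.
Year 1: ⌊$97,800 × 150%/7⌋ = $20,957. Book value $76,843.
Year 2: ⌊$76,843 × 150%/7⌋ = $16,466. Book value $60,377.
Year 3: ⌊$60,377 × 150%/7⌋ = $12,937. Book value $47,440.
Year 4: ⌊$47,440 × 150%/7⌋ = $10,165. Book value $37,275.
Year 5: ⌊$37,275 × 150%/7⌋ = $7,987. Book value $29,288.
Year 6: ⌊$29,288 × 150%/7⌋ = $6,276. Book value $23,012.
Year 7 (final): $23,012 − $7,100 = $15,912. Book value $7,100.

$20,957; $16,466; $12,937; $10,165; $7,987; $6,276; $15,912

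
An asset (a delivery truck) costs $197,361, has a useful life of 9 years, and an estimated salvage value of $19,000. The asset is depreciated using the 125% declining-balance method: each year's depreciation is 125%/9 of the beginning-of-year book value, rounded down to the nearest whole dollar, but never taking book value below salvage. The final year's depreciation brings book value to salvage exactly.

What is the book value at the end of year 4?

Depreciable base = $197,361 − $19,000 = $178,361.
Year 1: ⌊$197,361 × 125%/9⌋ = $27,411. Book value $169,950.
Year 2: ⌊$169,950 × 125%/9⌋ = $23,604. Book value $146,346.
Year 3: ⌊$146,346 × 125%/9⌋ = $20,325. Book value $126,021.
Year 4: ⌊$126,021 × 125%/9⌋ = $17,502. Book value $108,519.

$108,519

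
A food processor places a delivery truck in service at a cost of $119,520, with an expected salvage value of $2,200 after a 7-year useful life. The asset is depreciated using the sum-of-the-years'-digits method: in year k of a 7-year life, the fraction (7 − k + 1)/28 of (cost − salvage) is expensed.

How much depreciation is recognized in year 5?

$12,570

Depreciable base = $119,520 − $2,200 = $117,320.
Sum of the years' digits = 7+6+5+4+3+2+1 = 28.
Year 1: $117,320 × 7/28 = $29,330. Book value $90,190.
Year 2: $117,320 × 6/28 = $25,140. Book value $65,050.
Year 3: $117,320 × 5/28 = $20,950. Book value $44,100.
Year 4: $117,320 × 4/28 = $16,760. Book value $27,340.
Year 5: $117,320 × 3/28 = $12,570. Book value $14,770.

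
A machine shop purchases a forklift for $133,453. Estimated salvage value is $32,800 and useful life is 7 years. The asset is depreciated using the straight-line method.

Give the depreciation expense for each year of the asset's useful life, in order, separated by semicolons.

$14,379; $14,379; $14,379; $14,379; $14,379; $14,379; $14,379

Depreciable base = $133,453 − $32,800 = $100,653.
Annual expense = $100,653 / 7 = $14,379.
End of year 1: book value $119,074.
End of year 2: book value $104,695.
End of year 3: book value $90,316.
End of year 4: book value $75,937.
End of year 5: book value $61,558.
End of year 6: book value $47,179.
End of year 7: book value $32,800.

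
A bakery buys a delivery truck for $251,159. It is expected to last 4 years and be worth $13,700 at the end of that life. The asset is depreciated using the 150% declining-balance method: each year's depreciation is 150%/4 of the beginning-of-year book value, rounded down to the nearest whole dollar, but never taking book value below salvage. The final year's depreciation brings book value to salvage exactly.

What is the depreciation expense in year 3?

$36,791

Depreciable base = $251,159 − $13,700 = $237,459.
Year 1: ⌊$251,159 × 150%/4⌋ = $94,184. Book value $156,975.
Year 2: ⌊$156,975 × 150%/4⌋ = $58,865. Book value $98,110.
Year 3: ⌊$98,110 × 150%/4⌋ = $36,791. Book value $61,319.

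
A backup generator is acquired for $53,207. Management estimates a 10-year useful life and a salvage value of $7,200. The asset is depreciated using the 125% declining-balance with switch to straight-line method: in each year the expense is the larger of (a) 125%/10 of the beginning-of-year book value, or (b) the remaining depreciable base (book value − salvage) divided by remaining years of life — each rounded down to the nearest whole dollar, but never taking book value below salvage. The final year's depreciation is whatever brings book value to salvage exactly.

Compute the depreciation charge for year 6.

$3,998

Depreciable base = $53,207 − $7,200 = $46,007.
Year 1: DB = ⌊$53,207 × 125%/10⌋ = $6,650; SL = ⌊$46,007/10⌋ = $4,600 → take DB $6,650. Book value $46,557.
Year 2: DB = ⌊$46,557 × 125%/10⌋ = $5,819; SL = ⌊$39,357/9⌋ = $4,373 → take DB $5,819. Book value $40,738.
Year 3: DB = ⌊$40,738 × 125%/10⌋ = $5,092; SL = ⌊$33,538/8⌋ = $4,192 → take DB $5,092. Book value $35,646.
Year 4: DB = ⌊$35,646 × 125%/10⌋ = $4,455; SL = ⌊$28,446/7⌋ = $4,063 → take DB $4,455. Book value $31,191.
Year 5: DB = ⌊$31,191 × 125%/10⌋ = $3,898; SL = ⌊$23,991/6⌋ = $3,998 → take SL $3,998. Book value $27,193.
Year 6: DB = ⌊$27,193 × 125%/10⌋ = $3,399; SL = ⌊$19,993/5⌋ = $3,998 → take SL $3,998. Book value $23,195.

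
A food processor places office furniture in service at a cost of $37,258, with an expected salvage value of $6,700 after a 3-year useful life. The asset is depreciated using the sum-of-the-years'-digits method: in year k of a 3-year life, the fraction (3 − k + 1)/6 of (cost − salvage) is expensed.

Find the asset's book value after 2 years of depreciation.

Depreciable base = $37,258 − $6,700 = $30,558.
Sum of the years' digits = 3+2+1 = 6.
Year 1: $30,558 × 3/6 = $15,279. Book value $21,979.
Year 2: $30,558 × 2/6 = $10,186. Book value $11,793.

$11,793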